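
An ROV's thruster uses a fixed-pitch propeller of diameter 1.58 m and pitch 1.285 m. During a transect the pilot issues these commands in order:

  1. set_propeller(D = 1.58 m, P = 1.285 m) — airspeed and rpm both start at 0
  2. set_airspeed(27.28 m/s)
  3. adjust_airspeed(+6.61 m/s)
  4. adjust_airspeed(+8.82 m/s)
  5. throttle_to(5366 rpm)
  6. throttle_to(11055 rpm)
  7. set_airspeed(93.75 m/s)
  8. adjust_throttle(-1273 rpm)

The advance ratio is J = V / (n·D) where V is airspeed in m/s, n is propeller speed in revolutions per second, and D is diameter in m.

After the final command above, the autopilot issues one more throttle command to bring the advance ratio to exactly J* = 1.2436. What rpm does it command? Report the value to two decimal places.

set_propeller: D = 1.58 m, P = 1.285 m (p = P/D = 0.813291); state ← (V=0, rpm=0)
set_airspeed(27.28): V ← 27.28 m/s
adjust_airspeed(+6.61): V ← 27.28 +6.61 = 33.89 m/s
adjust_airspeed(+8.82): V ← 33.89 +8.82 = 42.71 m/s
throttle_to(5366): rpm ← 5366
throttle_to(11055): rpm ← 11055
set_airspeed(93.75): V ← 93.75 m/s
adjust_throttle(-1273): rpm ← 11055 -1273 = 9782
final state: V = 93.75 m/s, rpm = 9782 → n = rpm/60 = 163.033333 rev/s
target J* = 1.2436; solve J* = V/(n·D) for n: n = V/(J*·D) = 93.75/(1.2436 × 1.58) = 47.712643 rev/s
rpm = 60·n = 2862.758590

rpm = 2862.76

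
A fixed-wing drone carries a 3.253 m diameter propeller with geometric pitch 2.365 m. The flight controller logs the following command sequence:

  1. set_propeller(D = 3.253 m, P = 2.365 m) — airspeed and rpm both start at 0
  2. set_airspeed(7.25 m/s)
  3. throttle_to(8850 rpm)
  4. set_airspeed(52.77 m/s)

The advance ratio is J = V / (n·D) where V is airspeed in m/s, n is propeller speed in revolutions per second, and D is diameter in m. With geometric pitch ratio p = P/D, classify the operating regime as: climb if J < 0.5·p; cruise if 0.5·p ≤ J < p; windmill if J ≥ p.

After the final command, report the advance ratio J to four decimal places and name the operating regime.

J = 0.1100, regime = climb

set_propeller: D = 3.253 m, P = 2.365 m (p = P/D = 0.727021); state ← (V=0, rpm=0)
set_airspeed(7.25): V ← 7.25 m/s
throttle_to(8850): rpm ← 8850
set_airspeed(52.77): V ← 52.77 m/s
final state: V = 52.77 m/s, rpm = 8850 → n = rpm/60 = 147.500000 rev/s
J = V / (n·D) = 52.77 / (147.500000 × 3.253) = 0.109979
regime bands: climb J<0.3635 | cruise [0.3635, 0.7270) | windmill J≥0.7270
J = 0.1100 → climb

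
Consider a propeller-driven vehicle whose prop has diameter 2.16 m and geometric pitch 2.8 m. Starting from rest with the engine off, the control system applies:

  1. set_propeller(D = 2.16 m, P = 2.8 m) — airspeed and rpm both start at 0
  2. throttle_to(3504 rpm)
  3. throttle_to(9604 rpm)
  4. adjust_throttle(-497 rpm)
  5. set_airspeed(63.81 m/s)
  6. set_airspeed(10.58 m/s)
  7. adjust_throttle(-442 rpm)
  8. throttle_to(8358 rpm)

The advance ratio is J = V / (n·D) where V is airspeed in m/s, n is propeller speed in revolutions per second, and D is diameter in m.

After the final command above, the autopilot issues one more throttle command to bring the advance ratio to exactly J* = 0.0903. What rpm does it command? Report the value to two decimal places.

rpm = 3254.58

set_propeller: D = 2.16 m, P = 2.8 m (p = P/D = 1.296296); state ← (V=0, rpm=0)
throttle_to(3504): rpm ← 3504
throttle_to(9604): rpm ← 9604
adjust_throttle(-497): rpm ← 9604 -497 = 9107
set_airspeed(63.81): V ← 63.81 m/s
set_airspeed(10.58): V ← 10.58 m/s
adjust_throttle(-442): rpm ← 9107 -442 = 8665
throttle_to(8358): rpm ← 8358
final state: V = 10.58 m/s, rpm = 8358 → n = rpm/60 = 139.300000 rev/s
target J* = 0.0903; solve J* = V/(n·D) for n: n = V/(J*·D) = 10.58/(0.0903 × 2.16) = 54.243058 rev/s
rpm = 60·n = 3254.583487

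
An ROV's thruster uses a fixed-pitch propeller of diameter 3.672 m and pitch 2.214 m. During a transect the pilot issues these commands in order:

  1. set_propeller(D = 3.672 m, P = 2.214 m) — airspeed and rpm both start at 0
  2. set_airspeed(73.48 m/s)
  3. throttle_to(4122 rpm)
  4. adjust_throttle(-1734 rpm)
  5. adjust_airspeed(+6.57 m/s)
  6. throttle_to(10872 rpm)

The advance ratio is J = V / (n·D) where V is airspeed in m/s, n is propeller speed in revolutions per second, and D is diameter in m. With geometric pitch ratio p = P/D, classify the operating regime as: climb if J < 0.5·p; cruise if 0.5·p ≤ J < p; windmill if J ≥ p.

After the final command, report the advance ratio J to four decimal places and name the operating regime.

set_propeller: D = 3.672 m, P = 2.214 m (p = P/D = 0.602941); state ← (V=0, rpm=0)
set_airspeed(73.48): V ← 73.48 m/s
throttle_to(4122): rpm ← 4122
adjust_throttle(-1734): rpm ← 4122 -1734 = 2388
adjust_airspeed(+6.57): V ← 73.48 +6.57 = 80.05 m/s
throttle_to(10872): rpm ← 10872
final state: V = 80.05 m/s, rpm = 10872 → n = rpm/60 = 181.200000 rev/s
J = V / (n·D) = 80.05 / (181.200000 × 3.672) = 0.120310
regime bands: climb J<0.3015 | cruise [0.3015, 0.6029) | windmill J≥0.6029
J = 0.1203 → climb

J = 0.1203, regime = climb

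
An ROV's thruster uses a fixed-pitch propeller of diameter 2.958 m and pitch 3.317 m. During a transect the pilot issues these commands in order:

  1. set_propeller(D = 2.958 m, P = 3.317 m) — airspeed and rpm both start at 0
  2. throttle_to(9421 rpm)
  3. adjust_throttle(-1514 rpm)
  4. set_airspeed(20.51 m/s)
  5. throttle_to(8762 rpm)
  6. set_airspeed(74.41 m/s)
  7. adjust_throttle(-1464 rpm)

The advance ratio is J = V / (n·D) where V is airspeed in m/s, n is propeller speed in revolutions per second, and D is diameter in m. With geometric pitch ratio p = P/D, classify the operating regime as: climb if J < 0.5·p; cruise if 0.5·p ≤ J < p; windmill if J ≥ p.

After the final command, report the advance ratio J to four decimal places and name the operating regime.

J = 0.2068, regime = climb

set_propeller: D = 2.958 m, P = 3.317 m (p = P/D = 1.121366); state ← (V=0, rpm=0)
throttle_to(9421): rpm ← 9421
adjust_throttle(-1514): rpm ← 9421 -1514 = 7907
set_airspeed(20.51): V ← 20.51 m/s
throttle_to(8762): rpm ← 8762
set_airspeed(74.41): V ← 74.41 m/s
adjust_throttle(-1464): rpm ← 8762 -1464 = 7298
final state: V = 74.41 m/s, rpm = 7298 → n = rpm/60 = 121.633333 rev/s
J = V / (n·D) = 74.41 / (121.633333 × 2.958) = 0.206814
regime bands: climb J<0.5607 | cruise [0.5607, 1.1214) | windmill J≥1.1214
J = 0.2068 → climb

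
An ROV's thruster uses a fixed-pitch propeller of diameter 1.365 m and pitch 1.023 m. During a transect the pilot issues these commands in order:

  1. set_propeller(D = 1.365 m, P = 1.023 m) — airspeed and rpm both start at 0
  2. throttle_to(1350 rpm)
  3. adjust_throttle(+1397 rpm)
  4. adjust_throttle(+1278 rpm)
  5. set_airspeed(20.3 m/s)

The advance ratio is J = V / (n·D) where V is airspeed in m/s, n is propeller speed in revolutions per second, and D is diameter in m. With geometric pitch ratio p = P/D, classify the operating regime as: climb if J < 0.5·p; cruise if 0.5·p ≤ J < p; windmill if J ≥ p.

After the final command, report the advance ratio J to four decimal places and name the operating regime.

set_propeller: D = 1.365 m, P = 1.023 m (p = P/D = 0.749451); state ← (V=0, rpm=0)
throttle_to(1350): rpm ← 1350
adjust_throttle(+1397): rpm ← 1350 +1397 = 2747
adjust_throttle(+1278): rpm ← 2747 +1278 = 4025
set_airspeed(20.3): V ← 20.3 m/s
final state: V = 20.3 m/s, rpm = 4025 → n = rpm/60 = 67.083333 rev/s
J = V / (n·D) = 20.3 / (67.083333 × 1.365) = 0.221691
regime bands: climb J<0.3747 | cruise [0.3747, 0.7495) | windmill J≥0.7495
J = 0.2217 → climb

J = 0.2217, regime = climb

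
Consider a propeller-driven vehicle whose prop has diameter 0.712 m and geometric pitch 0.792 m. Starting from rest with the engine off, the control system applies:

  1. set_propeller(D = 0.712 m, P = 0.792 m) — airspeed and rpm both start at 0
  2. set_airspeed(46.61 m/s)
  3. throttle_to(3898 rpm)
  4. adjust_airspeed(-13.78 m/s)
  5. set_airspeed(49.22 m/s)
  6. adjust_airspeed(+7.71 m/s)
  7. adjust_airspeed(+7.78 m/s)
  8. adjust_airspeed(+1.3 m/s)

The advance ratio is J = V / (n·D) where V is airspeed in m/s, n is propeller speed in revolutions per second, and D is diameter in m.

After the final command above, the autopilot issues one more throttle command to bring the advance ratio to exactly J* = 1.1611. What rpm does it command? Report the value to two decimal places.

set_propeller: D = 0.712 m, P = 0.792 m (p = P/D = 1.112360); state ← (V=0, rpm=0)
set_airspeed(46.61): V ← 46.61 m/s
throttle_to(3898): rpm ← 3898
adjust_airspeed(-13.78): V ← 46.61 -13.78 = 32.83 m/s
set_airspeed(49.22): V ← 49.22 m/s
adjust_airspeed(+7.71): V ← 49.22 +7.71 = 56.93 m/s
adjust_airspeed(+7.78): V ← 56.93 +7.78 = 64.71 m/s
adjust_airspeed(+1.3): V ← 64.71 +1.3 = 66.01 m/s
final state: V = 66.01 m/s, rpm = 3898 → n = rpm/60 = 64.966667 rev/s
target J* = 1.1611; solve J* = V/(n·D) for n: n = V/(J*·D) = 66.01/(1.1611 × 0.712) = 79.847278 rev/s
rpm = 60·n = 4790.836663

rpm = 4790.84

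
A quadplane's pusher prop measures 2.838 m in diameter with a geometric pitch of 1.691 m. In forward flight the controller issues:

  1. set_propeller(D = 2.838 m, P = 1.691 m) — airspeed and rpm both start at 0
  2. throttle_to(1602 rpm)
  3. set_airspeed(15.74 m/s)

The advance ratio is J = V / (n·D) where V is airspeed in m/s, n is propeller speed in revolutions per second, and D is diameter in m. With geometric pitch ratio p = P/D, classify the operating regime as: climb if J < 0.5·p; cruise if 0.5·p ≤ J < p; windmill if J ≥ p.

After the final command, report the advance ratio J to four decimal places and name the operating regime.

set_propeller: D = 2.838 m, P = 1.691 m (p = P/D = 0.595842); state ← (V=0, rpm=0)
throttle_to(1602): rpm ← 1602
set_airspeed(15.74): V ← 15.74 m/s
final state: V = 15.74 m/s, rpm = 1602 → n = rpm/60 = 26.700000 rev/s
J = V / (n·D) = 15.74 / (26.700000 × 2.838) = 0.207721
regime bands: climb J<0.2979 | cruise [0.2979, 0.5958) | windmill J≥0.5958
J = 0.2077 → climb

J = 0.2077, regime = climb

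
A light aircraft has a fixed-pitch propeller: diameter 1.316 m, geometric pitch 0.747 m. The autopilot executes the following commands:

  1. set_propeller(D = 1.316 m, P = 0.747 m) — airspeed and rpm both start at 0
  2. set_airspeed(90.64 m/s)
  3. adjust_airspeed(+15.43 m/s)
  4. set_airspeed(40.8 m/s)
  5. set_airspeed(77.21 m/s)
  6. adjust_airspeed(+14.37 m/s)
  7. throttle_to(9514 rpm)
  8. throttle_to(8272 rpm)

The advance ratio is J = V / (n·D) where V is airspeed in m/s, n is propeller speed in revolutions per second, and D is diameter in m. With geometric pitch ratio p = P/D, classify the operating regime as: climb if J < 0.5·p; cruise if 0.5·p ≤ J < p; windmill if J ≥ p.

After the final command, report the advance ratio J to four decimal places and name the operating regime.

set_propeller: D = 1.316 m, P = 0.747 m (p = P/D = 0.567629); state ← (V=0, rpm=0)
set_airspeed(90.64): V ← 90.64 m/s
adjust_airspeed(+15.43): V ← 90.64 +15.43 = 106.07 m/s
set_airspeed(40.8): V ← 40.8 m/s
set_airspeed(77.21): V ← 77.21 m/s
adjust_airspeed(+14.37): V ← 77.21 +14.37 = 91.58 m/s
throttle_to(9514): rpm ← 9514
throttle_to(8272): rpm ← 8272
final state: V = 91.58 m/s, rpm = 8272 → n = rpm/60 = 137.866667 rev/s
J = V / (n·D) = 91.58 / (137.866667 × 1.316) = 0.504761
regime bands: climb J<0.2838 | cruise [0.2838, 0.5676) | windmill J≥0.5676
J = 0.5048 → cruise

J = 0.5048, regime = cruise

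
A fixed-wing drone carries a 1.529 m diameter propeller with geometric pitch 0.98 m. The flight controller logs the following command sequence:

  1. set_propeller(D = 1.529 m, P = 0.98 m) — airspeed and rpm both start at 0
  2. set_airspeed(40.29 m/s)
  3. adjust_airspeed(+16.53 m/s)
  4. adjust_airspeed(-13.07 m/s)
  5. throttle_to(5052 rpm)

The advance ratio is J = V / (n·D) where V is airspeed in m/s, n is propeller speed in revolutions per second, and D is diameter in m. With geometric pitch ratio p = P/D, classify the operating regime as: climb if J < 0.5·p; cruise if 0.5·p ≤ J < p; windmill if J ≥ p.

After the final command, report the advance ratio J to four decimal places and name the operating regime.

J = 0.3398, regime = cruise

set_propeller: D = 1.529 m, P = 0.98 m (p = P/D = 0.640942); state ← (V=0, rpm=0)
set_airspeed(40.29): V ← 40.29 m/s
adjust_airspeed(+16.53): V ← 40.29 +16.53 = 56.82 m/s
adjust_airspeed(-13.07): V ← 56.82 -13.07 = 43.75 m/s
throttle_to(5052): rpm ← 5052
final state: V = 43.75 m/s, rpm = 5052 → n = rpm/60 = 84.200000 rev/s
J = V / (n·D) = 43.75 / (84.200000 × 1.529) = 0.339827
regime bands: climb J<0.3205 | cruise [0.3205, 0.6409) | windmill J≥0.6409
J = 0.3398 → cruise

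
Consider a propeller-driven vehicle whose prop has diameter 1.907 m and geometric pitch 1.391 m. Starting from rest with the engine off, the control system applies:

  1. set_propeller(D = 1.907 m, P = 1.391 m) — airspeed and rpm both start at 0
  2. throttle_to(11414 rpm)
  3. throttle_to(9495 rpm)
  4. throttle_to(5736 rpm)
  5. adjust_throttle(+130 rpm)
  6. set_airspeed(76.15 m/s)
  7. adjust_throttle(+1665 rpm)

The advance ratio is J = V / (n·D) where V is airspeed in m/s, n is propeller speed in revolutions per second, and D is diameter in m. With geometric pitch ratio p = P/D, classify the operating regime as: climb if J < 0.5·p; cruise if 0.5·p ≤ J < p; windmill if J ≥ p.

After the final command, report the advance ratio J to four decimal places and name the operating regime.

set_propeller: D = 1.907 m, P = 1.391 m (p = P/D = 0.729418); state ← (V=0, rpm=0)
throttle_to(11414): rpm ← 11414
throttle_to(9495): rpm ← 9495
throttle_to(5736): rpm ← 5736
adjust_throttle(+130): rpm ← 5736 +130 = 5866
set_airspeed(76.15): V ← 76.15 m/s
adjust_throttle(+1665): rpm ← 5866 +1665 = 7531
final state: V = 76.15 m/s, rpm = 7531 → n = rpm/60 = 125.516667 rev/s
J = V / (n·D) = 76.15 / (125.516667 × 1.907) = 0.318140
regime bands: climb J<0.3647 | cruise [0.3647, 0.7294) | windmill J≥0.7294
J = 0.3181 → climb

J = 0.3181, regime = climb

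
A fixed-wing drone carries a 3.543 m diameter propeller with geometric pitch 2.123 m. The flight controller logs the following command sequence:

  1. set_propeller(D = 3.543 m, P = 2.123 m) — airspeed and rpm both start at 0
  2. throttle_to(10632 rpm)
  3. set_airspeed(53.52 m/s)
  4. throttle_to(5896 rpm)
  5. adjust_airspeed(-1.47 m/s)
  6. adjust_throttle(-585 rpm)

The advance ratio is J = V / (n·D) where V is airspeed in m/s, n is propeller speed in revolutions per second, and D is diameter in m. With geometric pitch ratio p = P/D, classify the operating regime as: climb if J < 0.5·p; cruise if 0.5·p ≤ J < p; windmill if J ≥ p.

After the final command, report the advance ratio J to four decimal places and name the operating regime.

J = 0.1660, regime = climb

set_propeller: D = 3.543 m, P = 2.123 m (p = P/D = 0.599210); state ← (V=0, rpm=0)
throttle_to(10632): rpm ← 10632
set_airspeed(53.52): V ← 53.52 m/s
throttle_to(5896): rpm ← 5896
adjust_airspeed(-1.47): V ← 53.52 -1.47 = 52.05 m/s
adjust_throttle(-585): rpm ← 5896 -585 = 5311
final state: V = 52.05 m/s, rpm = 5311 → n = rpm/60 = 88.516667 rev/s
J = V / (n·D) = 52.05 / (88.516667 × 3.543) = 0.165968
regime bands: climb J<0.2996 | cruise [0.2996, 0.5992) | windmill J≥0.5992
J = 0.1660 → climb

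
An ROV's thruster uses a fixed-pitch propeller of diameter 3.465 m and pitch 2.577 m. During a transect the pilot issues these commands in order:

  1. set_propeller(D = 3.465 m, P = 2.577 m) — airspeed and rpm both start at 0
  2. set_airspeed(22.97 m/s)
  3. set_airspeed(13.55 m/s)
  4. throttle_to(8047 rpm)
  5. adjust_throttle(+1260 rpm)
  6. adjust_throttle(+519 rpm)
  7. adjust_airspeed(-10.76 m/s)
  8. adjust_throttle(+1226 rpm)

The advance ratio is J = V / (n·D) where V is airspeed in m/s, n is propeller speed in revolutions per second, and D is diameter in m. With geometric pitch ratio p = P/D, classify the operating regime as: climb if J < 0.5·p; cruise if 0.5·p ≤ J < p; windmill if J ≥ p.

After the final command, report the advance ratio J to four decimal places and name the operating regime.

J = 0.0044, regime = climb

set_propeller: D = 3.465 m, P = 2.577 m (p = P/D = 0.743723); state ← (V=0, rpm=0)
set_airspeed(22.97): V ← 22.97 m/s
set_airspeed(13.55): V ← 13.55 m/s
throttle_to(8047): rpm ← 8047
adjust_throttle(+1260): rpm ← 8047 +1260 = 9307
adjust_throttle(+519): rpm ← 9307 +519 = 9826
adjust_airspeed(-10.76): V ← 13.55 -10.76 = 2.79 m/s
adjust_throttle(+1226): rpm ← 9826 +1226 = 11052
final state: V = 2.79 m/s, rpm = 11052 → n = rpm/60 = 184.200000 rev/s
J = V / (n·D) = 2.79 / (184.200000 × 3.465) = 0.004371
regime bands: climb J<0.3719 | cruise [0.3719, 0.7437) | windmill J≥0.7437
J = 0.0044 → climb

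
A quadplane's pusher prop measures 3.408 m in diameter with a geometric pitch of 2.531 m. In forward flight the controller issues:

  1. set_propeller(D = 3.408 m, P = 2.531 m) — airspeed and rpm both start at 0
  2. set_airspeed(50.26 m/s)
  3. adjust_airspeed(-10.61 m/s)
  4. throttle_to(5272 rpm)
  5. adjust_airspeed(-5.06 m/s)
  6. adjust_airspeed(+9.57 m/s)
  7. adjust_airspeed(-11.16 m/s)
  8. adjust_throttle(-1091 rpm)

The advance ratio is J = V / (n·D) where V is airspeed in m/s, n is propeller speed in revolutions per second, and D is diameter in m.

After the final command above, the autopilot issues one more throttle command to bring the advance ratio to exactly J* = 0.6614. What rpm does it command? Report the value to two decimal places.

set_propeller: D = 3.408 m, P = 2.531 m (p = P/D = 0.742664); state ← (V=0, rpm=0)
set_airspeed(50.26): V ← 50.26 m/s
adjust_airspeed(-10.61): V ← 50.26 -10.61 = 39.65 m/s
throttle_to(5272): rpm ← 5272
adjust_airspeed(-5.06): V ← 39.65 -5.06 = 34.59 m/s
adjust_airspeed(+9.57): V ← 34.59 +9.57 = 44.16 m/s
adjust_airspeed(-11.16): V ← 44.16 -11.16 = 33 m/s
adjust_throttle(-1091): rpm ← 5272 -1091 = 4181
final state: V = 33 m/s, rpm = 4181 → n = rpm/60 = 69.683333 rev/s
target J* = 0.6614; solve J* = V/(n·D) for n: n = V/(J*·D) = 33/(0.6614 × 3.408) = 14.640306 rev/s
rpm = 60·n = 878.418378

rpm = 878.42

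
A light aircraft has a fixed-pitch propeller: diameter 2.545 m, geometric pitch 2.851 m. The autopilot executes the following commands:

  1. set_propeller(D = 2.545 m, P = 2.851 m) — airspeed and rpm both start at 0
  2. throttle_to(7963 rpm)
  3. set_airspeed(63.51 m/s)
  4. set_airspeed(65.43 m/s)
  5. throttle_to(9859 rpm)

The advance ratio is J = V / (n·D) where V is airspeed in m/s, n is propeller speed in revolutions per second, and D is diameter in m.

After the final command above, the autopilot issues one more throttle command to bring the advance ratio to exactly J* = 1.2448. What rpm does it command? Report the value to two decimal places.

set_propeller: D = 2.545 m, P = 2.851 m (p = P/D = 1.120236); state ← (V=0, rpm=0)
throttle_to(7963): rpm ← 7963
set_airspeed(63.51): V ← 63.51 m/s
set_airspeed(65.43): V ← 65.43 m/s
throttle_to(9859): rpm ← 9859
final state: V = 65.43 m/s, rpm = 9859 → n = rpm/60 = 164.316667 rev/s
target J* = 1.2448; solve J* = V/(n·D) for n: n = V/(J*·D) = 65.43/(1.2448 × 2.545) = 20.653305 rev/s
rpm = 60·n = 1239.198287

rpm = 1239.20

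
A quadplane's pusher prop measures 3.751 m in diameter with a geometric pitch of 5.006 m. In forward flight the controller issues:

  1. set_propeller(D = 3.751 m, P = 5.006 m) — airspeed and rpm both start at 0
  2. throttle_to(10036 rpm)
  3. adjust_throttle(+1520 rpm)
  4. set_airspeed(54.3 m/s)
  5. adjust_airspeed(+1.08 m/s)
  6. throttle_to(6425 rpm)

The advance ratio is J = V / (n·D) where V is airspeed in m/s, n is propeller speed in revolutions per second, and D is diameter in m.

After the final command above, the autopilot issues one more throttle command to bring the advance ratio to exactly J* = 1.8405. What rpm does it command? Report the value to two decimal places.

rpm = 481.31

set_propeller: D = 3.751 m, P = 5.006 m (p = P/D = 1.334577); state ← (V=0, rpm=0)
throttle_to(10036): rpm ← 10036
adjust_throttle(+1520): rpm ← 10036 +1520 = 11556
set_airspeed(54.3): V ← 54.3 m/s
adjust_airspeed(+1.08): V ← 54.3 +1.08 = 55.38 m/s
throttle_to(6425): rpm ← 6425
final state: V = 55.38 m/s, rpm = 6425 → n = rpm/60 = 107.083333 rev/s
target J* = 1.8405; solve J* = V/(n·D) for n: n = V/(J*·D) = 55.38/(1.8405 × 3.751) = 8.021767 rev/s
rpm = 60·n = 481.306045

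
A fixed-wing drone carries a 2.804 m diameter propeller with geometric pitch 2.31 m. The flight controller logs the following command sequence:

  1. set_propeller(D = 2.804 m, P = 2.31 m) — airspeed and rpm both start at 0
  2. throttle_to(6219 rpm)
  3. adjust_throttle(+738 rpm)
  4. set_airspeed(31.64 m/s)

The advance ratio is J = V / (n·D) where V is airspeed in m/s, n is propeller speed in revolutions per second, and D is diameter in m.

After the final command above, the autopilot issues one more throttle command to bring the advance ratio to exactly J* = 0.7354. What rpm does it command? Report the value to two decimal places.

rpm = 920.63

set_propeller: D = 2.804 m, P = 2.31 m (p = P/D = 0.823823); state ← (V=0, rpm=0)
throttle_to(6219): rpm ← 6219
adjust_throttle(+738): rpm ← 6219 +738 = 6957
set_airspeed(31.64): V ← 31.64 m/s
final state: V = 31.64 m/s, rpm = 6957 → n = rpm/60 = 115.950000 rev/s
target J* = 0.7354; solve J* = V/(n·D) for n: n = V/(J*·D) = 31.64/(0.7354 × 2.804) = 15.343868 rev/s
rpm = 60·n = 920.632051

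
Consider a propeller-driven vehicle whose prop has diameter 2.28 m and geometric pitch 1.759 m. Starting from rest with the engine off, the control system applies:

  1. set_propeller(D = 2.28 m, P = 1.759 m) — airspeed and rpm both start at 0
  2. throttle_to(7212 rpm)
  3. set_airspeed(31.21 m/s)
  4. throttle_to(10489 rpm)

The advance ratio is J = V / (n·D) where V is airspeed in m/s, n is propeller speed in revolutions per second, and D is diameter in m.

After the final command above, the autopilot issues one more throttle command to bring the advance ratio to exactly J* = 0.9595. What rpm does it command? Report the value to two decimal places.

set_propeller: D = 2.28 m, P = 1.759 m (p = P/D = 0.771491); state ← (V=0, rpm=0)
throttle_to(7212): rpm ← 7212
set_airspeed(31.21): V ← 31.21 m/s
throttle_to(10489): rpm ← 10489
final state: V = 31.21 m/s, rpm = 10489 → n = rpm/60 = 174.816667 rev/s
target J* = 0.9595; solve J* = V/(n·D) for n: n = V/(J*·D) = 31.21/(0.9595 × 2.28) = 14.266385 rev/s
rpm = 60·n = 855.983105

rpm = 855.98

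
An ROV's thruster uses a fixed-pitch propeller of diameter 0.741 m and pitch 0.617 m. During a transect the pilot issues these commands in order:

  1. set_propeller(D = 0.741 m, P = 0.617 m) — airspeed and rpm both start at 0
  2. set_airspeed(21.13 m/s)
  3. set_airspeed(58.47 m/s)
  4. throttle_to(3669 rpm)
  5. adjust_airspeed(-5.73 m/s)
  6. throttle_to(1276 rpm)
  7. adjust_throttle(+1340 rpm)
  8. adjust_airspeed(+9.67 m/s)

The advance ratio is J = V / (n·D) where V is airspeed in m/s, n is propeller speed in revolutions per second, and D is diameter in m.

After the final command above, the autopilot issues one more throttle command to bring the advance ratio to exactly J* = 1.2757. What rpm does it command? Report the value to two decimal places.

set_propeller: D = 0.741 m, P = 0.617 m (p = P/D = 0.832659); state ← (V=0, rpm=0)
set_airspeed(21.13): V ← 21.13 m/s
set_airspeed(58.47): V ← 58.47 m/s
throttle_to(3669): rpm ← 3669
adjust_airspeed(-5.73): V ← 58.47 -5.73 = 52.74 m/s
throttle_to(1276): rpm ← 1276
adjust_throttle(+1340): rpm ← 1276 +1340 = 2616
adjust_airspeed(+9.67): V ← 52.74 +9.67 = 62.41 m/s
final state: V = 62.41 m/s, rpm = 2616 → n = rpm/60 = 43.600000 rev/s
target J* = 1.2757; solve J* = V/(n·D) for n: n = V/(J*·D) = 62.41/(1.2757 × 0.741) = 66.021809 rev/s
rpm = 60·n = 3961.308533

rpm = 3961.31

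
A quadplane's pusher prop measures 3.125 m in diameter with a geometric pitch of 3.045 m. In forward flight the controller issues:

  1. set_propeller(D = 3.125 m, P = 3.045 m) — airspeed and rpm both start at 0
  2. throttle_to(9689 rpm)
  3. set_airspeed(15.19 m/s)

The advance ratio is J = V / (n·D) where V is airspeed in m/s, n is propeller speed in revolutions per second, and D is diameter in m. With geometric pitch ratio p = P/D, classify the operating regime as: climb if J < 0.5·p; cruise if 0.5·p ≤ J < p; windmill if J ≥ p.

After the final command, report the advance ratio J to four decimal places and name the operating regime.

J = 0.0301, regime = climb

set_propeller: D = 3.125 m, P = 3.045 m (p = P/D = 0.974400); state ← (V=0, rpm=0)
throttle_to(9689): rpm ← 9689
set_airspeed(15.19): V ← 15.19 m/s
final state: V = 15.19 m/s, rpm = 9689 → n = rpm/60 = 161.483333 rev/s
J = V / (n·D) = 15.19 / (161.483333 × 3.125) = 0.030101
regime bands: climb J<0.4872 | cruise [0.4872, 0.9744) | windmill J≥0.9744
J = 0.0301 → climb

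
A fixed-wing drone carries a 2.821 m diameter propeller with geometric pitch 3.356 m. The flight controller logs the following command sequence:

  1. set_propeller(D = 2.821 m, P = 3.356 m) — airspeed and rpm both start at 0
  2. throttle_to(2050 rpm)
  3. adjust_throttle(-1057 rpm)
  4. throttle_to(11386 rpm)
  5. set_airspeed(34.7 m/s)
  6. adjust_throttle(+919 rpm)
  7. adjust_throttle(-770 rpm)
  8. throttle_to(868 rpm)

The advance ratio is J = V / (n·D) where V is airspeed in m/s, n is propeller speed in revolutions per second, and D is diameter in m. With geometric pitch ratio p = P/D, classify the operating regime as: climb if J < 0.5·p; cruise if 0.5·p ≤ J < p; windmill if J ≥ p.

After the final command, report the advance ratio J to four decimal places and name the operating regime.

J = 0.8503, regime = cruise

set_propeller: D = 2.821 m, P = 3.356 m (p = P/D = 1.189649); state ← (V=0, rpm=0)
throttle_to(2050): rpm ← 2050
adjust_throttle(-1057): rpm ← 2050 -1057 = 993
throttle_to(11386): rpm ← 11386
set_airspeed(34.7): V ← 34.7 m/s
adjust_throttle(+919): rpm ← 11386 +919 = 12305
adjust_throttle(-770): rpm ← 12305 -770 = 11535
throttle_to(868): rpm ← 868
final state: V = 34.7 m/s, rpm = 868 → n = rpm/60 = 14.466667 rev/s
J = V / (n·D) = 34.7 / (14.466667 × 2.821) = 0.850272
regime bands: climb J<0.5948 | cruise [0.5948, 1.1896) | windmill J≥1.1896
J = 0.8503 → cruise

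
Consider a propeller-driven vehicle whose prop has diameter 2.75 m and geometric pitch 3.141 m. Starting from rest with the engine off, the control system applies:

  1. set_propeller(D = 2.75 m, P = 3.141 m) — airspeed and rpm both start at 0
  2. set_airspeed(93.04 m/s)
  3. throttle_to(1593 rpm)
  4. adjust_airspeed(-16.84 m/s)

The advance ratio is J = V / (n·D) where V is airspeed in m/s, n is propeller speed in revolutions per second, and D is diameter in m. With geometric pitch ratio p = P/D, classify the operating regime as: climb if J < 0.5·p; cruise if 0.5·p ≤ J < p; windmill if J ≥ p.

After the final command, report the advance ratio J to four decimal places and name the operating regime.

set_propeller: D = 2.75 m, P = 3.141 m (p = P/D = 1.142182); state ← (V=0, rpm=0)
set_airspeed(93.04): V ← 93.04 m/s
throttle_to(1593): rpm ← 1593
adjust_airspeed(-16.84): V ← 93.04 -16.84 = 76.2 m/s
final state: V = 76.2 m/s, rpm = 1593 → n = rpm/60 = 26.550000 rev/s
J = V / (n·D) = 76.2 / (26.550000 × 2.75) = 1.043657
regime bands: climb J<0.5711 | cruise [0.5711, 1.1422) | windmill J≥1.1422
J = 1.0437 → cruise

J = 1.0437, regime = cruise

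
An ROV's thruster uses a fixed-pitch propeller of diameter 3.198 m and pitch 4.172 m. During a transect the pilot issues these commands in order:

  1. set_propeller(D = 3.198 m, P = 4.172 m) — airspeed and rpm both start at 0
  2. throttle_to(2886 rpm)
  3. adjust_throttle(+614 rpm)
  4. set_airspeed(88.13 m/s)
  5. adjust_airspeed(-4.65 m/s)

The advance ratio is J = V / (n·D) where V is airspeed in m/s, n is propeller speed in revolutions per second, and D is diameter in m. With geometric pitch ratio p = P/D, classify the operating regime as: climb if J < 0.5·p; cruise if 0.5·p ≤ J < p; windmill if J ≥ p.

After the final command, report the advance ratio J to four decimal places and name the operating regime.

J = 0.4475, regime = climb

set_propeller: D = 3.198 m, P = 4.172 m (p = P/D = 1.304565); state ← (V=0, rpm=0)
throttle_to(2886): rpm ← 2886
adjust_throttle(+614): rpm ← 2886 +614 = 3500
set_airspeed(88.13): V ← 88.13 m/s
adjust_airspeed(-4.65): V ← 88.13 -4.65 = 83.48 m/s
final state: V = 83.48 m/s, rpm = 3500 → n = rpm/60 = 58.333333 rev/s
J = V / (n·D) = 83.48 / (58.333333 × 3.198) = 0.447494
regime bands: climb J<0.6523 | cruise [0.6523, 1.3046) | windmill J≥1.3046
J = 0.4475 → climb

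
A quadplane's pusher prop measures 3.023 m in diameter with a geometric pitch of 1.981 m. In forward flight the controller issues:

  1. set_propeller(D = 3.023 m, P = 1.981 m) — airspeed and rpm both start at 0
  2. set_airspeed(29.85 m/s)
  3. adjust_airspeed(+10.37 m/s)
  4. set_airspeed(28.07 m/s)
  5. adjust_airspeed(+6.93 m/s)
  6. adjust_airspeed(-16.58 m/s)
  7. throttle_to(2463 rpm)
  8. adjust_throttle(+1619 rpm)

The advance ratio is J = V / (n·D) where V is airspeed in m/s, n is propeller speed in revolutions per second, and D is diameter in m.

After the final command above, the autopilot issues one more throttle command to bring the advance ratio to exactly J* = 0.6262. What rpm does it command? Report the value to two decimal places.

rpm = 583.83

set_propeller: D = 3.023 m, P = 1.981 m (p = P/D = 0.655309); state ← (V=0, rpm=0)
set_airspeed(29.85): V ← 29.85 m/s
adjust_airspeed(+10.37): V ← 29.85 +10.37 = 40.22 m/s
set_airspeed(28.07): V ← 28.07 m/s
adjust_airspeed(+6.93): V ← 28.07 +6.93 = 35 m/s
adjust_airspeed(-16.58): V ← 35 -16.58 = 18.42 m/s
throttle_to(2463): rpm ← 2463
adjust_throttle(+1619): rpm ← 2463 +1619 = 4082
final state: V = 18.42 m/s, rpm = 4082 → n = rpm/60 = 68.033333 rev/s
target J* = 0.6262; solve J* = V/(n·D) for n: n = V/(J*·D) = 18.42/(0.6262 × 3.023) = 9.730573 rev/s
rpm = 60·n = 583.834380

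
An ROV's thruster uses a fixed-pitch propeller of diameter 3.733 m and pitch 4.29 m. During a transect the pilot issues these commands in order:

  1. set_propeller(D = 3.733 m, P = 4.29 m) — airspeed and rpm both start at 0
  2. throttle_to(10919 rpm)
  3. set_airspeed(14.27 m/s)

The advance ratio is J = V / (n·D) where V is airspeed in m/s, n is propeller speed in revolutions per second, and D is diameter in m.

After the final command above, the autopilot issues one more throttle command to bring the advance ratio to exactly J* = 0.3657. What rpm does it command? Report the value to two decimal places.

set_propeller: D = 3.733 m, P = 4.29 m (p = P/D = 1.149210); state ← (V=0, rpm=0)
throttle_to(10919): rpm ← 10919
set_airspeed(14.27): V ← 14.27 m/s
final state: V = 14.27 m/s, rpm = 10919 → n = rpm/60 = 181.983333 rev/s
target J* = 0.3657; solve J* = V/(n·D) for n: n = V/(J*·D) = 14.27/(0.3657 × 3.733) = 10.453002 rev/s
rpm = 60·n = 627.180105

rpm = 627.18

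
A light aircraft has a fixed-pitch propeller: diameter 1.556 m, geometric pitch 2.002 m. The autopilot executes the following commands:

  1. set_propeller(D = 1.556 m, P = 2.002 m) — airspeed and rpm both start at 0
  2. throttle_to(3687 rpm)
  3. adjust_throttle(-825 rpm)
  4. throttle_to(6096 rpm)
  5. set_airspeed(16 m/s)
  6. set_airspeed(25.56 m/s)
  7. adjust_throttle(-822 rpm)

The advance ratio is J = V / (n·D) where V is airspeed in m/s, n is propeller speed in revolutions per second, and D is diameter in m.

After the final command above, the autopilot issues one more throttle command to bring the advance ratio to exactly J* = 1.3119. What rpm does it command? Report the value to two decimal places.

set_propeller: D = 1.556 m, P = 2.002 m (p = P/D = 1.286632); state ← (V=0, rpm=0)
throttle_to(3687): rpm ← 3687
adjust_throttle(-825): rpm ← 3687 -825 = 2862
throttle_to(6096): rpm ← 6096
set_airspeed(16): V ← 16 m/s
set_airspeed(25.56): V ← 25.56 m/s
adjust_throttle(-822): rpm ← 6096 -822 = 5274
final state: V = 25.56 m/s, rpm = 5274 → n = rpm/60 = 87.900000 rev/s
target J* = 1.3119; solve J* = V/(n·D) for n: n = V/(J*·D) = 25.56/(1.3119 × 1.556) = 12.521332 rev/s
rpm = 60·n = 751.279909

rpm = 751.28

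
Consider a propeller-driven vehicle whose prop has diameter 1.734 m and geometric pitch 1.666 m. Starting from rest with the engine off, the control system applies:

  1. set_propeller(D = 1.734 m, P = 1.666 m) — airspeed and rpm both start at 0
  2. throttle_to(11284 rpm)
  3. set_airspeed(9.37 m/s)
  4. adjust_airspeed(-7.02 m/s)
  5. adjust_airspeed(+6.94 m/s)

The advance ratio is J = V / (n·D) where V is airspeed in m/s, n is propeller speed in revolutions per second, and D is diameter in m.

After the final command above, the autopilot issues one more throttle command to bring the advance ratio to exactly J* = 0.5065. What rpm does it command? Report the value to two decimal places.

set_propeller: D = 1.734 m, P = 1.666 m (p = P/D = 0.960784); state ← (V=0, rpm=0)
throttle_to(11284): rpm ← 11284
set_airspeed(9.37): V ← 9.37 m/s
adjust_airspeed(-7.02): V ← 9.37 -7.02 = 2.35 m/s
adjust_airspeed(+6.94): V ← 2.35 +6.94 = 9.29 m/s
final state: V = 9.29 m/s, rpm = 11284 → n = rpm/60 = 188.066667 rev/s
target J* = 0.5065; solve J* = V/(n·D) for n: n = V/(J*·D) = 9.29/(0.5065 × 1.734) = 10.577601 rev/s
rpm = 60·n = 634.656046

rpm = 634.66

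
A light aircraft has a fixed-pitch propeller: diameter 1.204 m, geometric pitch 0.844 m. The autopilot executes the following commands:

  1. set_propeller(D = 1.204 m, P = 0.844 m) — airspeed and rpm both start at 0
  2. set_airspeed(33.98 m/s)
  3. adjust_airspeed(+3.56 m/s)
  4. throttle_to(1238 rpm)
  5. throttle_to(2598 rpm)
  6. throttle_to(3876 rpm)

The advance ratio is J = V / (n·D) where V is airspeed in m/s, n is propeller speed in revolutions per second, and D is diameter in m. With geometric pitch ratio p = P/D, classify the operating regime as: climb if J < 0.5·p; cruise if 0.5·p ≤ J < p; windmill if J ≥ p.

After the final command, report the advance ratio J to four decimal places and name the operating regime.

J = 0.4827, regime = cruise

set_propeller: D = 1.204 m, P = 0.844 m (p = P/D = 0.700997); state ← (V=0, rpm=0)
set_airspeed(33.98): V ← 33.98 m/s
adjust_airspeed(+3.56): V ← 33.98 +3.56 = 37.54 m/s
throttle_to(1238): rpm ← 1238
throttle_to(2598): rpm ← 2598
throttle_to(3876): rpm ← 3876
final state: V = 37.54 m/s, rpm = 3876 → n = rpm/60 = 64.600000 rev/s
J = V / (n·D) = 37.54 / (64.600000 × 1.204) = 0.482653
regime bands: climb J<0.3505 | cruise [0.3505, 0.7010) | windmill J≥0.7010
J = 0.4827 → cruise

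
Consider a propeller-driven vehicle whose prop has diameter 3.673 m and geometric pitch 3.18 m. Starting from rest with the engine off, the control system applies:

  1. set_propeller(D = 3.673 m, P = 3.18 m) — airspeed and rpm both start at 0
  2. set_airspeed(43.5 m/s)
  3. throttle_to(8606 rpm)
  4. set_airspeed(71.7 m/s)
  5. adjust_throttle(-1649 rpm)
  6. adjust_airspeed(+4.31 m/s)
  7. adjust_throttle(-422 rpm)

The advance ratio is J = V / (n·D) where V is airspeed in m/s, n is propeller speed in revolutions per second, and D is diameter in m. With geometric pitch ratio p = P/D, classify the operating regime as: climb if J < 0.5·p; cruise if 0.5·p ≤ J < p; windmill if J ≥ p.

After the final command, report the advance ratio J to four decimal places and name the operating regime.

J = 0.1900, regime = climb

set_propeller: D = 3.673 m, P = 3.18 m (p = P/D = 0.865777); state ← (V=0, rpm=0)
set_airspeed(43.5): V ← 43.5 m/s
throttle_to(8606): rpm ← 8606
set_airspeed(71.7): V ← 71.7 m/s
adjust_throttle(-1649): rpm ← 8606 -1649 = 6957
adjust_airspeed(+4.31): V ← 71.7 +4.31 = 76.01 m/s
adjust_throttle(-422): rpm ← 6957 -422 = 6535
final state: V = 76.01 m/s, rpm = 6535 → n = rpm/60 = 108.916667 rev/s
J = V / (n·D) = 76.01 / (108.916667 × 3.673) = 0.190001
regime bands: climb J<0.4329 | cruise [0.4329, 0.8658) | windmill J≥0.8658
J = 0.1900 → climb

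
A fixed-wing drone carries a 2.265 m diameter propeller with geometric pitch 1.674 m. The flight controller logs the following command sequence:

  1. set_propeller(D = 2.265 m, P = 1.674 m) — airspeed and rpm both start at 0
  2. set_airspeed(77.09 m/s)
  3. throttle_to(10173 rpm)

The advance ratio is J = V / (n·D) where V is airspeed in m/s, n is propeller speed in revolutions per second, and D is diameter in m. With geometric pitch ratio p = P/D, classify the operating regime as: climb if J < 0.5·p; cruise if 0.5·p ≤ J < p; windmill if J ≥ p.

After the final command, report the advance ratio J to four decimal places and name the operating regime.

J = 0.2007, regime = climb

set_propeller: D = 2.265 m, P = 1.674 m (p = P/D = 0.739073); state ← (V=0, rpm=0)
set_airspeed(77.09): V ← 77.09 m/s
throttle_to(10173): rpm ← 10173
final state: V = 77.09 m/s, rpm = 10173 → n = rpm/60 = 169.550000 rev/s
J = V / (n·D) = 77.09 / (169.550000 × 2.265) = 0.200739
regime bands: climb J<0.3695 | cruise [0.3695, 0.7391) | windmill J≥0.7391
J = 0.2007 → climb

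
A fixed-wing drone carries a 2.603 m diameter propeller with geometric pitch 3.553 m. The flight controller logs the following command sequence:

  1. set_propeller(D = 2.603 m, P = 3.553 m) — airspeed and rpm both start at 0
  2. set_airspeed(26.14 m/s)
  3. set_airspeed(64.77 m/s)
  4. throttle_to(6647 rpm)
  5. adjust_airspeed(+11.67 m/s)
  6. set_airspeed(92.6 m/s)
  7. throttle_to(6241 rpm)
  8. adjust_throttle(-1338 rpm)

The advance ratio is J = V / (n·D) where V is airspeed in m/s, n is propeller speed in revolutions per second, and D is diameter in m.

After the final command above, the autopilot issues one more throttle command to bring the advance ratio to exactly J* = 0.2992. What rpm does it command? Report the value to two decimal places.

set_propeller: D = 2.603 m, P = 3.553 m (p = P/D = 1.364964); state ← (V=0, rpm=0)
set_airspeed(26.14): V ← 26.14 m/s
set_airspeed(64.77): V ← 64.77 m/s
throttle_to(6647): rpm ← 6647
adjust_airspeed(+11.67): V ← 64.77 +11.67 = 76.44 m/s
set_airspeed(92.6): V ← 92.6 m/s
throttle_to(6241): rpm ← 6241
adjust_throttle(-1338): rpm ← 6241 -1338 = 4903
final state: V = 92.6 m/s, rpm = 4903 → n = rpm/60 = 81.716667 rev/s
target J* = 0.2992; solve J* = V/(n·D) for n: n = V/(J*·D) = 92.6/(0.2992 × 2.603) = 118.898186 rev/s
rpm = 60·n = 7133.891170

rpm = 7133.89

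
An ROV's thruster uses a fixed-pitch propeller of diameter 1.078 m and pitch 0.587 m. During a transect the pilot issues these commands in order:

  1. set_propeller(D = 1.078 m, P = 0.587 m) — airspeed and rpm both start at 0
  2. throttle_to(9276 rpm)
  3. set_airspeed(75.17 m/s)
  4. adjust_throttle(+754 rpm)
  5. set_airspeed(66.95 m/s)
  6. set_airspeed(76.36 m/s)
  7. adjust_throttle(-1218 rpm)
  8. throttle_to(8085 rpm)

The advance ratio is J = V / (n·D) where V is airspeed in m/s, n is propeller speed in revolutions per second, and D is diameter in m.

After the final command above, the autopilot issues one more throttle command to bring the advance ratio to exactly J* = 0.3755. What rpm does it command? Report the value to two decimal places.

set_propeller: D = 1.078 m, P = 0.587 m (p = P/D = 0.544527); state ← (V=0, rpm=0)
throttle_to(9276): rpm ← 9276
set_airspeed(75.17): V ← 75.17 m/s
adjust_throttle(+754): rpm ← 9276 +754 = 10030
set_airspeed(66.95): V ← 66.95 m/s
set_airspeed(76.36): V ← 76.36 m/s
adjust_throttle(-1218): rpm ← 10030 -1218 = 8812
throttle_to(8085): rpm ← 8085
final state: V = 76.36 m/s, rpm = 8085 → n = rpm/60 = 134.750000 rev/s
target J* = 0.3755; solve J* = V/(n·D) for n: n = V/(J*·D) = 76.36/(0.3755 × 1.078) = 188.641490 rev/s
rpm = 60·n = 11318.489386

rpm = 11318.49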